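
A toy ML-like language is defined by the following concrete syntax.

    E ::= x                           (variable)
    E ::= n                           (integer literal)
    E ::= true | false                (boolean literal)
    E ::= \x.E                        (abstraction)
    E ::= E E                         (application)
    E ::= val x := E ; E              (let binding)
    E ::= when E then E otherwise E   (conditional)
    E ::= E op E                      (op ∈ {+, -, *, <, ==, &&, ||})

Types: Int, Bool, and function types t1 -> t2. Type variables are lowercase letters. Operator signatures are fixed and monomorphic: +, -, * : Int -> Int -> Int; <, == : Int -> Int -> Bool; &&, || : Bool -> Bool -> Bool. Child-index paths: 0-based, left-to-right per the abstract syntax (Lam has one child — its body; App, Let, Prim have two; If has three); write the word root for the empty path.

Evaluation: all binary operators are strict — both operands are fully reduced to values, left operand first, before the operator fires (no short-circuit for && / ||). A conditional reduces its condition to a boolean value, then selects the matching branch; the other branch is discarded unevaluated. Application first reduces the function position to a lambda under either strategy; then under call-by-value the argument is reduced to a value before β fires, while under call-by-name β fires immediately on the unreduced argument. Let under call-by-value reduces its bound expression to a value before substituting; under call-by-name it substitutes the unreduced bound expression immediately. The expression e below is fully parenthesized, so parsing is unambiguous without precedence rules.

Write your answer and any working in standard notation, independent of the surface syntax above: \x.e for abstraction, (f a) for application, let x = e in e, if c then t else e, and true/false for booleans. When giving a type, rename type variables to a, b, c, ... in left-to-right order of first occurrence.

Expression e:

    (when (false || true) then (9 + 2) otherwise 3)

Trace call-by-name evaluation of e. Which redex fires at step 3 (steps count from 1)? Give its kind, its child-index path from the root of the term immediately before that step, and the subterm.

Derivation:
step 0: (if (false || true) then (9 + 2) else 3)
step 1: [delta@0] (if true then (9 + 2) else 3)
step 2: [if@root] (9 + 2)
step 3: [delta@root] 11

Answer: delta at root : (9 + 2)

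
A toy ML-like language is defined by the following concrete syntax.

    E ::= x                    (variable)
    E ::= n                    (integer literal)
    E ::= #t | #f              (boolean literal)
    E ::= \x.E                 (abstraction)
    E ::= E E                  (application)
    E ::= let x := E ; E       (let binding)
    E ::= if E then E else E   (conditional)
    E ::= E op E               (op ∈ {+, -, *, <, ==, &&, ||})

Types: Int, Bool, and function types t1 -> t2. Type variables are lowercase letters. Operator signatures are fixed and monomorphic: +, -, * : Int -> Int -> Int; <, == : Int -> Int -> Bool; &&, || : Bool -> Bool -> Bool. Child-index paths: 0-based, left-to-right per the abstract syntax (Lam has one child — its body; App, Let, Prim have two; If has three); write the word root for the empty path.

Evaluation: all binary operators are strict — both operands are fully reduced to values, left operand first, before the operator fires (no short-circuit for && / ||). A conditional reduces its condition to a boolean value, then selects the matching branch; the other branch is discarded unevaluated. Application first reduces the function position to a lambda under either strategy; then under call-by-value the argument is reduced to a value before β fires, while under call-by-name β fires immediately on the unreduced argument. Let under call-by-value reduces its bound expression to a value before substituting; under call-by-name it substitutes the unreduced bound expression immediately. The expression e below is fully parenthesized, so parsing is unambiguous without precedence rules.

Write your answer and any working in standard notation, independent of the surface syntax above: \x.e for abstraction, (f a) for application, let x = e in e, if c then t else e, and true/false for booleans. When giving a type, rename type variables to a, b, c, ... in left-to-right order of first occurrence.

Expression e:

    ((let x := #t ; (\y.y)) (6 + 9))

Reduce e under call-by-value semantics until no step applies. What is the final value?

Trace:
step 0: ((let x = true in (\y.y)) (6 + 9))
step 1: [let@0] ((\y.y) (6 + 9))
step 2: [delta@1] ((\y.y) 15)
step 3: [beta@root] 15

Answer: 15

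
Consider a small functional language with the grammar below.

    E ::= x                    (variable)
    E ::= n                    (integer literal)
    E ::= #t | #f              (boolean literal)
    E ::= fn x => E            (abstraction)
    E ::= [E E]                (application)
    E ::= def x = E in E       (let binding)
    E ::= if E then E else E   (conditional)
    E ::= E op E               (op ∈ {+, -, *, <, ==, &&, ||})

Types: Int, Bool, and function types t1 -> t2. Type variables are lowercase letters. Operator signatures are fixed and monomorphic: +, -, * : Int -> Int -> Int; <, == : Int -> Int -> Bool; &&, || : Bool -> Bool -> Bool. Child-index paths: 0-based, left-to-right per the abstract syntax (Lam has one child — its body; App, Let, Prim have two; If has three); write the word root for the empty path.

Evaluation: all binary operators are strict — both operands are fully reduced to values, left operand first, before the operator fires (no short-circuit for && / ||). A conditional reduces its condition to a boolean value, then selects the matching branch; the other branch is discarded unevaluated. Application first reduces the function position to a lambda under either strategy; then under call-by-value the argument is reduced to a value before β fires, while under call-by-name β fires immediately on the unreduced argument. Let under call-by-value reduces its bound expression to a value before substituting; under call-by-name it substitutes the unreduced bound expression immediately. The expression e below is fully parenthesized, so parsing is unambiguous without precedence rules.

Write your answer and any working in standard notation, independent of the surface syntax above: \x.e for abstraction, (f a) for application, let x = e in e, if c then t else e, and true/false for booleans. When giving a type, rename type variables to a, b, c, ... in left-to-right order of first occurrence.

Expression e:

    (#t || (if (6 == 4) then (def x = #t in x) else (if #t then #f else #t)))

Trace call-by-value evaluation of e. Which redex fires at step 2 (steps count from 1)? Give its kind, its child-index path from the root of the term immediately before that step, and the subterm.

Answer: if at 1 : (if false then (let x = true in x) else (if true then false else true))

Working:
step 0: (true || (if (6 == 4) then (let x = true in x) else (if true then false else true)))
step 1: [delta@1.0] (true || (if false then (let x = true in x) else (if true then false else true)))
step 2: [if@1] (true || (if true then false else true))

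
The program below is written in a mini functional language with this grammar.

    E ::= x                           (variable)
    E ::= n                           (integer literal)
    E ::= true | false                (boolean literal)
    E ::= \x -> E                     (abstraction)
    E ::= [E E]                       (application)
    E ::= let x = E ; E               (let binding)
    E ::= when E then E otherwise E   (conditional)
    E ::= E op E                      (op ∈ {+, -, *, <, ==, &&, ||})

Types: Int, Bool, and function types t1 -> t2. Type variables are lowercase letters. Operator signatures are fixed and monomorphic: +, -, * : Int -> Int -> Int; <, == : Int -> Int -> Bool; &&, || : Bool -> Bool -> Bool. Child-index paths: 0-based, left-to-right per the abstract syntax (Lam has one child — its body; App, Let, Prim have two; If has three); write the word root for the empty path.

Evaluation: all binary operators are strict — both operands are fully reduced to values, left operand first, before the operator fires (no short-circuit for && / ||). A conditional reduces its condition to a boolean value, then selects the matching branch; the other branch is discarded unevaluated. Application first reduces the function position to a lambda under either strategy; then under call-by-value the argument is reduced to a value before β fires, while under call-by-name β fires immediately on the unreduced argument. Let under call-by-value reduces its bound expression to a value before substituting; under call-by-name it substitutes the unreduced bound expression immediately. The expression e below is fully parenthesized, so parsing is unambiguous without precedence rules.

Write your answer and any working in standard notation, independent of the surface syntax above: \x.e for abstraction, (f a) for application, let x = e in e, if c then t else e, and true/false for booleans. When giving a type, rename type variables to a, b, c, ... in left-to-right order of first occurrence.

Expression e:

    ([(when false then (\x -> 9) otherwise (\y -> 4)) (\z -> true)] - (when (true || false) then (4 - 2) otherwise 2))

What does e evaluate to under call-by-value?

Trace:
step 0: (((if false then (\x.9) else (\y.4)) (\z.true)) - (if (true || false) then (4 - 2) else 2))
step 1: [if@0.0] (((\y.4) (\z.true)) - (if (true || false) then (4 - 2) else 2))
step 2: [beta@0] (4 - (if (true || false) then (4 - 2) else 2))
step 3: [delta@1.0] (4 - (if true then (4 - 2) else 2))
step 4: [if@1] (4 - (4 - 2))
step 5: [delta@1] (4 - 2)
step 6: [delta@root] 2

Answer: 2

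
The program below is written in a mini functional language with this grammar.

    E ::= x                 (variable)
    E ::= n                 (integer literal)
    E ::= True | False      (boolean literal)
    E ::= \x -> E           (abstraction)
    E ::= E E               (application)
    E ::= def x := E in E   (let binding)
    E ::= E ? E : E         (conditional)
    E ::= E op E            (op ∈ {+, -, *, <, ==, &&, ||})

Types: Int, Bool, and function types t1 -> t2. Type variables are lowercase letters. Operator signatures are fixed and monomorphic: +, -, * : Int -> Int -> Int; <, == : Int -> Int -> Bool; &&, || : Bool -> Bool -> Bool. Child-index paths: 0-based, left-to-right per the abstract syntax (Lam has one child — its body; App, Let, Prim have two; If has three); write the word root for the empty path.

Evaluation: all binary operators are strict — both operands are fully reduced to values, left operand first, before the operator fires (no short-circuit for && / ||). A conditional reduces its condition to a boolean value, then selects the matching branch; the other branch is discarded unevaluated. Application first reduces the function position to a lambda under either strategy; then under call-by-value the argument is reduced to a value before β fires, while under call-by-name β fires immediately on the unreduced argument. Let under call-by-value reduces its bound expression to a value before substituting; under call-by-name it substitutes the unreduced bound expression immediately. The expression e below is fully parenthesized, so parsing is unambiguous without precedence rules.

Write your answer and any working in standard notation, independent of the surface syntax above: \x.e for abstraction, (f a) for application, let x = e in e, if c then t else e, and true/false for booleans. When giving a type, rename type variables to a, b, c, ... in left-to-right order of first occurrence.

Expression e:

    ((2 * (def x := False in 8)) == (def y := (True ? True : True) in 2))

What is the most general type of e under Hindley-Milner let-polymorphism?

Answer: Bool

Trace:
  unify Int ~ Int
let x : Bool
  unify Int ~ Int
  unify Int ~ Int
  unify Bool ~ Bool
  unify Bool ~ Bool
let y : Bool
  unify Int ~ Int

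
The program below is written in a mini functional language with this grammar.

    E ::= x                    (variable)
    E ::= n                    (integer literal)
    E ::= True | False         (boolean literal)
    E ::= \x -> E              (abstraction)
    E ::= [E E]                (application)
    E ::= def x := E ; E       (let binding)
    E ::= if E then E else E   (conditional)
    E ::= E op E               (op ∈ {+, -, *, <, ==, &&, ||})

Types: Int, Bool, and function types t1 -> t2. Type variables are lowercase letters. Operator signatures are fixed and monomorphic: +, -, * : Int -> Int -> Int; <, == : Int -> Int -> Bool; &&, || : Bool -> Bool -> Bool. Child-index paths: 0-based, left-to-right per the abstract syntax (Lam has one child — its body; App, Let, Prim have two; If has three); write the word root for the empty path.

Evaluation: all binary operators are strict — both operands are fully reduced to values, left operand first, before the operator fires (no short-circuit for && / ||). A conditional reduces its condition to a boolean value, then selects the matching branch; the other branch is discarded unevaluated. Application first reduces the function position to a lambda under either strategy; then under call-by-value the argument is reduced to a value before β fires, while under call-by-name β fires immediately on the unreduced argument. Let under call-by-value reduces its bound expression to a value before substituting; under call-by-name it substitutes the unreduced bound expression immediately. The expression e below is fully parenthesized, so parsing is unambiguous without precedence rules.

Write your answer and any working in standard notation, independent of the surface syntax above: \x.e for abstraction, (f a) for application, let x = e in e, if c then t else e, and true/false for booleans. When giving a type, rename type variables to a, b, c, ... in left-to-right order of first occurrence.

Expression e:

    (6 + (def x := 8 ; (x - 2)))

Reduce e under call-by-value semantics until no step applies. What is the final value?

Trace:
step 0: (6 + (let x = 8 in (x - 2)))
step 1: [let@1] (6 + (8 - 2))
step 2: [delta@1] (6 + 6)
step 3: [delta@root] 12

Answer: 12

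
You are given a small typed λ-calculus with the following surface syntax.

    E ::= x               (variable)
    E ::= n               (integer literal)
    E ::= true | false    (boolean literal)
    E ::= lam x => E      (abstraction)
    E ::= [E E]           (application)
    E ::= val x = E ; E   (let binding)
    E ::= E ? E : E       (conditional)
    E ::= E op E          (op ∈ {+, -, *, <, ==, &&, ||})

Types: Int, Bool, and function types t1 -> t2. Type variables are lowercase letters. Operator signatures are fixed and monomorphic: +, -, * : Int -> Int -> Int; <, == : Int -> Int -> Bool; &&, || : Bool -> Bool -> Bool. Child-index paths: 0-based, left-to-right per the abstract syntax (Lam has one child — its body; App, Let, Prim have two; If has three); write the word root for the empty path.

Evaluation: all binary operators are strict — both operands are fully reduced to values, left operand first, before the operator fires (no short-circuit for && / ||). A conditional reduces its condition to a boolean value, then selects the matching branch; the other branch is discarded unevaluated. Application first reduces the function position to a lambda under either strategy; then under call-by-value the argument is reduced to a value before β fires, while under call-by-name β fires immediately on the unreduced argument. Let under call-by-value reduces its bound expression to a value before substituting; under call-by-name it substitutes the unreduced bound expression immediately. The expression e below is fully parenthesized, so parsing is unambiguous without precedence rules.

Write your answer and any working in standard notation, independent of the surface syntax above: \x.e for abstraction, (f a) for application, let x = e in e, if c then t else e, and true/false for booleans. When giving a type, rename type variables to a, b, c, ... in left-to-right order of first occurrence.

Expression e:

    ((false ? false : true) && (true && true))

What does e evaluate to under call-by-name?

Working:
step 0: ((if false then false else true) && (true && true))
step 1: [if@0] (true && (true && true))
step 2: [delta@1] (true && true)
step 3: [delta@root] true

Answer: true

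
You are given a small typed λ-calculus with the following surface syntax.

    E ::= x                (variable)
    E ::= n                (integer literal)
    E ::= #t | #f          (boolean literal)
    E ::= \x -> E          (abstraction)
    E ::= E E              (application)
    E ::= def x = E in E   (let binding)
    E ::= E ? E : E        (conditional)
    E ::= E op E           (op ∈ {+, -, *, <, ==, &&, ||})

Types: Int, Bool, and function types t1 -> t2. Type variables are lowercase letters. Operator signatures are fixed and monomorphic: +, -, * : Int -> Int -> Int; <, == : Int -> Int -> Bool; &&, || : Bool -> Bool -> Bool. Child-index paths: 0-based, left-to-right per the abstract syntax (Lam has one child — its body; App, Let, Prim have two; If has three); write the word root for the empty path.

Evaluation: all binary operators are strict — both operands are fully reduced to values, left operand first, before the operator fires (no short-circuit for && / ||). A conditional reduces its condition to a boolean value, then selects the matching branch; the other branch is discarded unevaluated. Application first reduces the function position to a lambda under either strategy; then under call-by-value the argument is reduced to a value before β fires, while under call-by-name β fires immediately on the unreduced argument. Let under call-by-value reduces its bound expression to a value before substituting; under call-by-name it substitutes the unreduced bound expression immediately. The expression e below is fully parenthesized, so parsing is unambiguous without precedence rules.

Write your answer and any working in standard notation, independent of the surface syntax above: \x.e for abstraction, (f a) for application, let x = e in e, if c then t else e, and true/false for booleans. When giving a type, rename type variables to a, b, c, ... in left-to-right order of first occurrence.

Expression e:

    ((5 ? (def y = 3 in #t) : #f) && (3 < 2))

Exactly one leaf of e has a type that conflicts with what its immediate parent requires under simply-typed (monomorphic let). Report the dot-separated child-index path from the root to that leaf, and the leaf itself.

Answer: 0.0 : 5

Trace:
  unify Int ~ Bool
  FAIL: mismatch Int ~ Bool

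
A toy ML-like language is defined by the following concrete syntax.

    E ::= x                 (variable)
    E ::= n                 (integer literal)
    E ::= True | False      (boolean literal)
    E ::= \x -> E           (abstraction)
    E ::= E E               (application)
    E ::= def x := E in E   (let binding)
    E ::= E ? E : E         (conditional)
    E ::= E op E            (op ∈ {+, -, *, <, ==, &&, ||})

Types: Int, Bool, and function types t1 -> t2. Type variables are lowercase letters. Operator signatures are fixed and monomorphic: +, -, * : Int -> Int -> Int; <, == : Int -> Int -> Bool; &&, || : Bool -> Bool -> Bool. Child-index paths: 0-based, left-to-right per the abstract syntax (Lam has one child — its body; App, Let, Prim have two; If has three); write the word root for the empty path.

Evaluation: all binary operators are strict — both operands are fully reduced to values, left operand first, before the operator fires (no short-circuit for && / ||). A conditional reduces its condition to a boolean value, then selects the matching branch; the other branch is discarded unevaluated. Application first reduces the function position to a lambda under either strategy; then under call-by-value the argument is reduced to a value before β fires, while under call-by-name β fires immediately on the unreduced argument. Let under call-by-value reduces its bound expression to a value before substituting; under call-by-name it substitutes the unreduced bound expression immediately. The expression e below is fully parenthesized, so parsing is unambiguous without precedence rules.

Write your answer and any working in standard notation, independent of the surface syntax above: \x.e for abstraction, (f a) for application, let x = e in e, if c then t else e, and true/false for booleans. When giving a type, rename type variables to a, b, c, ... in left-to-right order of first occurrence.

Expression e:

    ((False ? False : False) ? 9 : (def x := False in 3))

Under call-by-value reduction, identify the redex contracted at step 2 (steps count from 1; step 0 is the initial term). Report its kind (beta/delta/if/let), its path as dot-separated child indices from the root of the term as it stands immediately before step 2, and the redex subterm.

Trace:
step 0: (if (if false then false else false) then 9 else (let x = false in 3))
step 1: [if@0] (if false then 9 else (let x = false in 3))
step 2: [if@root] (let x = false in 3)

Answer: if at root : (if false then 9 else (let x = false in 3))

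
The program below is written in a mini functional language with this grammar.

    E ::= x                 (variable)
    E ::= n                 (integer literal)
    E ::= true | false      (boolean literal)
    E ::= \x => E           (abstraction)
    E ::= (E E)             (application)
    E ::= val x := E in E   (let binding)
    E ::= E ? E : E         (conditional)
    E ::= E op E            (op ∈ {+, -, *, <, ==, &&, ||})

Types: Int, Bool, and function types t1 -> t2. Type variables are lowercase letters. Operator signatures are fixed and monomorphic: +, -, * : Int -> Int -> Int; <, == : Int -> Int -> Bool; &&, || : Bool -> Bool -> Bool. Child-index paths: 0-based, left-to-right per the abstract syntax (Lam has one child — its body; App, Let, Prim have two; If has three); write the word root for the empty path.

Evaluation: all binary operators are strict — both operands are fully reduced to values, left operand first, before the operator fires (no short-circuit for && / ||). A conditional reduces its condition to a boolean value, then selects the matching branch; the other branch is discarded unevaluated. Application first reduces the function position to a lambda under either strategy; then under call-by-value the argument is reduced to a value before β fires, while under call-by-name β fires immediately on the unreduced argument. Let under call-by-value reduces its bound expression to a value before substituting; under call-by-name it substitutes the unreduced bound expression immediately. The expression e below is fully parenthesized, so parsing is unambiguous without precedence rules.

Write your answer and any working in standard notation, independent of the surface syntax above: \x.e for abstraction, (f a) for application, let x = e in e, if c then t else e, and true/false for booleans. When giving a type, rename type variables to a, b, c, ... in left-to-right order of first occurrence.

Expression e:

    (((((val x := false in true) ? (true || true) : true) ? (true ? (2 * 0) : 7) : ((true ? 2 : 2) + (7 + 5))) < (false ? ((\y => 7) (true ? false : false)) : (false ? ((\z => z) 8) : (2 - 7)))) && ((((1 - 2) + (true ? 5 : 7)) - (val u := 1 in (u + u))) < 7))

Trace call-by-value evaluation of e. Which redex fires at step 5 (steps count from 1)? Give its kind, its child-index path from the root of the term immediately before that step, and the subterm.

Answer: if at 0.0 : (if true then (2 * 0) else 7)

Working:
step 0: (((if (if (let x = false in true) then (true || true) else true) then (if true then (2 * 0) else 7) else ((if true then 2 else 2) + (7 + 5))) < (if false then ((\y.7) (if true then false else false)) else (if false then ((\z.z) 8) else (2 - 7)))) && ((((1 - 2) + (if true then 5 else 7)) - (let u = 1 in (u + u))) < 7))
step 1: [let@0.0.0.0] (((if (if true then (true || true) else true) then (if true then (2 * 0) else 7) else ((if true then 2 else 2) + (7 + 5))) < (if false then ((\y.7) (if true then false else false)) else (if false then ((\z.z) 8) else (2 - 7)))) && ((((1 - 2) + (if true then 5 else 7)) - (let u = 1 in (u + u))) < 7))
step 2: [if@0.0.0] (((if (true || true) then (if true then (2 * 0) else 7) else ((if true then 2 else 2) + (7 + 5))) < (if false then ((\y.7) (if true then false else false)) else (if false then ((\z.z) 8) else (2 - 7)))) && ((((1 - 2) + (if true then 5 else 7)) - (let u = 1 in (u + u))) < 7))
step 3: [delta@0.0.0] (((if true then (if true then (2 * 0) else 7) else ((if true then 2 else 2) + (7 + 5))) < (if false then ((\y.7) (if true then false else false)) else (if false then ((\z.z) 8) else (2 - 7)))) && ((((1 - 2) + (if true then 5 else 7)) - (let u = 1 in (u + u))) < 7))
step 4: [if@0.0] (((if true then (2 * 0) else 7) < (if false then ((\y.7) (if true then false else false)) else (if false then ((\z.z) 8) else (2 - 7)))) && ((((1 - 2) + (if true then 5 else 7)) - (let u = 1 in (u + u))) < 7))
step 5: [if@0.0] (((2 * 0) < (if false then ((\y.7) (if true then false else false)) else (if false then ((\z.z) 8) else (2 - 7)))) && ((((1 - 2) + (if true then 5 else 7)) - (let u = 1 in (u + u))) < 7))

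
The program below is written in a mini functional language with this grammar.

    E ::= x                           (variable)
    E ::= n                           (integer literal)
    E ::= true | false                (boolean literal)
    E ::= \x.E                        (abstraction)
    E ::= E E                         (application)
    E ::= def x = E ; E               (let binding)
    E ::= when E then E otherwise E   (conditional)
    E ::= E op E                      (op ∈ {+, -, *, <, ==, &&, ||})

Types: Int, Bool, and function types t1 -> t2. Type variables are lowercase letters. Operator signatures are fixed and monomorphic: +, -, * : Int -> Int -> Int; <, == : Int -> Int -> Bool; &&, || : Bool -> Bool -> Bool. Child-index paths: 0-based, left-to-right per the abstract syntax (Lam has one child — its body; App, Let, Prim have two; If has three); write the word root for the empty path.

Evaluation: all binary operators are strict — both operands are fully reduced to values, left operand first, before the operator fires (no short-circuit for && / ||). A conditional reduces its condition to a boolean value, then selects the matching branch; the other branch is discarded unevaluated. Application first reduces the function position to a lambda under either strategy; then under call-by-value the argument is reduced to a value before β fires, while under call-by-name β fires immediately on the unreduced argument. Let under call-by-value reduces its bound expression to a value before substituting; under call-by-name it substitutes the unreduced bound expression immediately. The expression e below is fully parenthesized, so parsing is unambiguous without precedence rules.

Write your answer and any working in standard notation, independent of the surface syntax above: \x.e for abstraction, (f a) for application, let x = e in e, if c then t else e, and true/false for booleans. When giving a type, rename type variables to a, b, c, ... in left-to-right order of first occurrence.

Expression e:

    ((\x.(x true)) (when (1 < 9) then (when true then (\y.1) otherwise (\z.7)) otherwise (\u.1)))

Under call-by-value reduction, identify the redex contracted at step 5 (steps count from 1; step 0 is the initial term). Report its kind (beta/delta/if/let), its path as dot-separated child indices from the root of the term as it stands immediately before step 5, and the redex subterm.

Trace:
step 0: ((\x.(x true)) (if (1 < 9) then (if true then (\y.1) else (\z.7)) else (\u.1)))
step 1: [delta@1.0] ((\x.(x true)) (if true then (if true then (\y.1) else (\z.7)) else (\u.1)))
step 2: [if@1] ((\x.(x true)) (if true then (\y.1) else (\z.7)))
step 3: [if@1] ((\x.(x true)) (\y.1))
step 4: [beta@root] ((\y.1) true)
step 5: [beta@root] 1

Answer: beta at root : ((\y.1) true)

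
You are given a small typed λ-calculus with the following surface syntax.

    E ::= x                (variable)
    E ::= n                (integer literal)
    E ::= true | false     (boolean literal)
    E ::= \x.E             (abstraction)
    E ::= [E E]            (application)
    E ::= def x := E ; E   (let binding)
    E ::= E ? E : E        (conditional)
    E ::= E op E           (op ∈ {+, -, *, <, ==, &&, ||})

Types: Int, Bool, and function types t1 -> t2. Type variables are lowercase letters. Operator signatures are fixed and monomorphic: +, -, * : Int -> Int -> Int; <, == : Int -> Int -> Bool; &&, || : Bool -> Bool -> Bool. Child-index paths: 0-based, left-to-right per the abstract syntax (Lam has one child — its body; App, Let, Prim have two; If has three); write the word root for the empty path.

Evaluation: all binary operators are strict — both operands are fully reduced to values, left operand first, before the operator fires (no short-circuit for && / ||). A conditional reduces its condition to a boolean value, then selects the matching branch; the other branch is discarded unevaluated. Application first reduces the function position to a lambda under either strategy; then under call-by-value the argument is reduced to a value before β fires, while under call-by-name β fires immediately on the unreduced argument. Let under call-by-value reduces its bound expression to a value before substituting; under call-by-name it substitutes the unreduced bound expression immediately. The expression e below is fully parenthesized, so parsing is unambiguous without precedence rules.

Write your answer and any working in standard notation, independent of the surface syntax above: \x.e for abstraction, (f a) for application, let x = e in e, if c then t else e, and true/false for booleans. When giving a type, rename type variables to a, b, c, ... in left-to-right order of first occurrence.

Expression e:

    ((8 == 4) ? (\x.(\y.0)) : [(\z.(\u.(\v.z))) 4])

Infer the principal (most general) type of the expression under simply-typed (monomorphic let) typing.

Answer: a -> b -> Int

Working:
  unify Int ~ Int
  unify Int ~ Int
  unify Bool ~ Bool
\y._ : b -> Int
\x._ : a -> b -> Int
z : c
\v._ : e -> c
\u._ : d -> e -> c
\z._ : c -> d -> e -> c
  unify c -> d -> e -> c ~ Int -> f
  unify c ~ Int
  unify d -> e -> Int ~ f
_ _ : d -> e -> Int
  unify a -> b -> Int ~ d -> e -> Int
  unify a ~ d
  unify b -> Int ~ e -> Int
  unify b ~ e
  unify Int ~ Int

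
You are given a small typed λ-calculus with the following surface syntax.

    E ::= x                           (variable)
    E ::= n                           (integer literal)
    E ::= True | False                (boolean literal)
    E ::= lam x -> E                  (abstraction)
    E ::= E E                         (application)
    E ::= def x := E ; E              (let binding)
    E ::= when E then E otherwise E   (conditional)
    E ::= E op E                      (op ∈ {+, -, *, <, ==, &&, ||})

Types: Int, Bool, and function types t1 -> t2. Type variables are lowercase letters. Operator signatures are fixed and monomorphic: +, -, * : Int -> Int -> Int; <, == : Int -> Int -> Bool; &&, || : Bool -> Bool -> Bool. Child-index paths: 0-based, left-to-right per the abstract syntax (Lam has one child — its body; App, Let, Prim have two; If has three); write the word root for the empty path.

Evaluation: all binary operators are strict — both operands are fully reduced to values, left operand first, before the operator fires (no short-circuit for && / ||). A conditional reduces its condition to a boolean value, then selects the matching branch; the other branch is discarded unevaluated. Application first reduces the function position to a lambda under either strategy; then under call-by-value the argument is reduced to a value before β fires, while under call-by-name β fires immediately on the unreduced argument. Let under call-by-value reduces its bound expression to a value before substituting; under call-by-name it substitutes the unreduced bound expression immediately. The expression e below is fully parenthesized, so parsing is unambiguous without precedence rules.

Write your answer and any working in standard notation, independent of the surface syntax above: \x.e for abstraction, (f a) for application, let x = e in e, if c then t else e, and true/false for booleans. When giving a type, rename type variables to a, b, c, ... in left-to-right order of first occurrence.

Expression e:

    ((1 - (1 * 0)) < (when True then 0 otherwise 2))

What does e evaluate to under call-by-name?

Answer: false

Derivation:
step 0: ((1 - (1 * 0)) < (if true then 0 else 2))
step 1: [delta@0.1] ((1 - 0) < (if true then 0 else 2))
step 2: [delta@0] (1 < (if true then 0 else 2))
step 3: [if@1] (1 < 0)
step 4: [delta@root] false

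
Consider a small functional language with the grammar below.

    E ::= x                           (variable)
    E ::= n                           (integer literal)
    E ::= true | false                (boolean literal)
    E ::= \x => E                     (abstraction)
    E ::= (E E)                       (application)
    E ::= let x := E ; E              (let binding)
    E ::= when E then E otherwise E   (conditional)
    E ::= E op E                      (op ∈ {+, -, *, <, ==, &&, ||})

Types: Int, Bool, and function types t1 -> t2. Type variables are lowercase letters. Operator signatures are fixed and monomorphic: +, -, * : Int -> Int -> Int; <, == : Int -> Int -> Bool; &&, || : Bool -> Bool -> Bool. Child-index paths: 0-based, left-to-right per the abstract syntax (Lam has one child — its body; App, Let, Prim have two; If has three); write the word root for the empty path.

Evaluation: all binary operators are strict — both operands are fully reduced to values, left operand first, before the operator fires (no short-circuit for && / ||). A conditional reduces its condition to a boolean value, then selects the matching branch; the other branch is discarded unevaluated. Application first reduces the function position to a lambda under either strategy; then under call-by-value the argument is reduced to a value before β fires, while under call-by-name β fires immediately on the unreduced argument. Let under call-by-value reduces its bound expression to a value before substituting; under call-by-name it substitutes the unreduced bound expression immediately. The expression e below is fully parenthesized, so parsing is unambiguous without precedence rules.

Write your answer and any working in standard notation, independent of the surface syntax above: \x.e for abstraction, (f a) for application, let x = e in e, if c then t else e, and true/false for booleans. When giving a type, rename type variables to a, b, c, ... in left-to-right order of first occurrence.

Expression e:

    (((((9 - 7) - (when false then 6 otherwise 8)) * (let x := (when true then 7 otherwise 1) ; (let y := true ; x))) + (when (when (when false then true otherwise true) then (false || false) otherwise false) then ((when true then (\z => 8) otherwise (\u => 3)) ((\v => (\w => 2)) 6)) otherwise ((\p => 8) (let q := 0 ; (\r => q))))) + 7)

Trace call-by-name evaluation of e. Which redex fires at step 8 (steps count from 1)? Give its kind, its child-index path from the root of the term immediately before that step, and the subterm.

Trace:
step 0: (((((9 - 7) - (if false then 6 else 8)) * (let x = (if true then 7 else 1) in (let y = true in x))) + (if (if (if false then true else true) then (false || false) else false) then ((if true then (\z.8) else (\u.3)) ((\v.(\w.2)) 6)) else ((\p.8) (let q = 0 in (\r.q))))) + 7)
step 1: [delta@0.0.0.0] ((((2 - (if false then 6 else 8)) * (let x = (if true then 7 else 1) in (let y = true in x))) + (if (if (if false then true else true) then (false || false) else false) then ((if true then (\z.8) else (\u.3)) ((\v.(\w.2)) 6)) else ((\p.8) (let q = 0 in (\r.q))))) + 7)
step 2: [if@0.0.0.1] ((((2 - 8) * (let x = (if true then 7 else 1) in (let y = true in x))) + (if (if (if false then true else true) then (false || false) else false) then ((if true then (\z.8) else (\u.3)) ((\v.(\w.2)) 6)) else ((\p.8) (let q = 0 in (\r.q))))) + 7)
step 3: [delta@0.0.0] (((-6 * (let x = (if true then 7 else 1) in (let y = true in x))) + (if (if (if false then true else true) then (false || false) else false) then ((if true then (\z.8) else (\u.3)) ((\v.(\w.2)) 6)) else ((\p.8) (let q = 0 in (\r.q))))) + 7)
step 4: [let@0.0.1] (((-6 * (let y = true in (if true then 7 else 1))) + (if (if (if false then true else true) then (false || false) else false) then ((if true then (\z.8) else (\u.3)) ((\v.(\w.2)) 6)) else ((\p.8) (let q = 0 in (\r.q))))) + 7)
step 5: [let@0.0.1] (((-6 * (if true then 7 else 1)) + (if (if (if false then true else true) then (false || false) else false) then ((if true then (\z.8) else (\u.3)) ((\v.(\w.2)) 6)) else ((\p.8) (let q = 0 in (\r.q))))) + 7)
step 6: [if@0.0.1] (((-6 * 7) + (if (if (if false then true else true) then (false || false) else false) then ((if true then (\z.8) else (\u.3)) ((\v.(\w.2)) 6)) else ((\p.8) (let q = 0 in (\r.q))))) + 7)
step 7: [delta@0.0] ((-42 + (if (if (if false then true else true) then (false || false) else false) then ((if true then (\z.8) else (\u.3)) ((\v.(\w.2)) 6)) else ((\p.8) (let q = 0 in (\r.q))))) + 7)
step 8: [if@0.1.0.0] ((-42 + (if (if true then (false || false) else false) then ((if true then (\z.8) else (\u.3)) ((\v.(\w.2)) 6)) else ((\p.8) (let q = 0 in (\r.q))))) + 7)

Answer: if at 0.1.0.0 : (if false then true else true)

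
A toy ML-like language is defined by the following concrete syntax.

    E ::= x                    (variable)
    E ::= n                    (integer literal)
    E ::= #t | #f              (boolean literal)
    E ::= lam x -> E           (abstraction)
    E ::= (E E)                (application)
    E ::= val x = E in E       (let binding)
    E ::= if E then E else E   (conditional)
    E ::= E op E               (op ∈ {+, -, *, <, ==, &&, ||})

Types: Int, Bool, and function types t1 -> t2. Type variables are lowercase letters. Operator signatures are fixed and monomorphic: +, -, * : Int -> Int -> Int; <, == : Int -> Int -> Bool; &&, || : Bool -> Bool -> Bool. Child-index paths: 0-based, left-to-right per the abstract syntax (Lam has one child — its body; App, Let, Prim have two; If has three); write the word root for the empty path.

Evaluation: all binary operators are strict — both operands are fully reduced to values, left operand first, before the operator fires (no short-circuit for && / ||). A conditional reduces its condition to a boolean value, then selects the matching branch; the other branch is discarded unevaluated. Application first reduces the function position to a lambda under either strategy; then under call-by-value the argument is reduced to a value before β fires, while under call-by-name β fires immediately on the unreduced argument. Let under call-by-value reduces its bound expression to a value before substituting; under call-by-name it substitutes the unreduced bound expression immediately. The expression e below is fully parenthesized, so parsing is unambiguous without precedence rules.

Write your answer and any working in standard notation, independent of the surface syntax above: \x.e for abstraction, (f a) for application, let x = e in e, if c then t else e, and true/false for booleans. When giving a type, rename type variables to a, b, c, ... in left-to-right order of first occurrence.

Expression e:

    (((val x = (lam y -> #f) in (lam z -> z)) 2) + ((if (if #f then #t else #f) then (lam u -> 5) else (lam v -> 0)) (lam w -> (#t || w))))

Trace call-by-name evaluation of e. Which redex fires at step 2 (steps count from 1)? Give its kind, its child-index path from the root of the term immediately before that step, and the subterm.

Working:
step 0: (((let x = (\y.false) in (\z.z)) 2) + ((if (if false then true else false) then (\u.5) else (\v.0)) (\w.(true || w))))
step 1: [let@0.0] (((\z.z) 2) + ((if (if false then true else false) then (\u.5) else (\v.0)) (\w.(true || w))))
step 2: [beta@0] (2 + ((if (if false then true else false) then (\u.5) else (\v.0)) (\w.(true || w))))

Answer: beta at 0 : ((\z.z) 2)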